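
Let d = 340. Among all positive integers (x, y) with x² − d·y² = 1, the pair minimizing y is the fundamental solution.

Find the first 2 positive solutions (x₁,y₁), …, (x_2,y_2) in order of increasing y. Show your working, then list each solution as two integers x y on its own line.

d=340: √d = [18; 2,3,1,1,1,…,3,2,36] (ℓ=14, even), read p_13/q_13
i=0: a=18 ⇒ p=18, q=1
i=1: a=2 ⇒ p=37, q=2
i=2: a=3 ⇒ p=129, q=7
…
i=7: a=8 ⇒ p=6509, q=353
…
i=9: a=1 ⇒ p=13774, q=747
i=10: a=1 ⇒ p=21039, q=1141
…
i=12: a=3 ⇒ p=125478, q=6805
i=13: a=2 ⇒ p=285769, q=15498
(x₁, y₁) = (285769, 15498);  285769² − 340·15498² = 1 ✓
n=2: (285769,15498)∘(285769,15498) = (285769·285769+340·15498·15498, 285769·15498+15498·285769) = (163327842721,8857695924)

285769 15498
163327842721 8857695924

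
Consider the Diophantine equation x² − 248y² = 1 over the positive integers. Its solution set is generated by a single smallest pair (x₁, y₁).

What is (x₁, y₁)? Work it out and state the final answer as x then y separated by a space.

[15; 1,2,1,30] for √248; ℓ=4 ⇒ convergent index 3
i=0: a=15 ⇒ p=15, q=1
i=1: a=1 ⇒ p=16, q=1
i=2: a=2 ⇒ p=47, q=3
i=3: a=1 ⇒ p=63, q=4
→ (63, 4).  Check: 63²=3969, 248·4²=3968, difference 1.

63 4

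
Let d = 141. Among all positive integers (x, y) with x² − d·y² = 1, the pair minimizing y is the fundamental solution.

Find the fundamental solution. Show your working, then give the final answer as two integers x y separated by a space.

√141 = [11; 1,6,1,22, …], period ℓ=4 (even) → k=3
k=0  a_k=11  p_k/q_k = 11/1
…
k=2  a_k=6  p_k/q_k = 83/7
k=3  a_k=1  p_k/q_k = 95/8
→ (95, 8).  Check: 95²=9025, 141·8²=9024, difference 1.

95 8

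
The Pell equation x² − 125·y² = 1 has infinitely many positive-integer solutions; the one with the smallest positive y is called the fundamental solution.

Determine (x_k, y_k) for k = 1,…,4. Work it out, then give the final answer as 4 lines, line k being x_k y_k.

√125 → a₀=11, period (5,1,1,5,22); ℓ=5 odd so k=9
i=0: a=11 ⇒ p=11, q=1
…
i=3: a=1 ⇒ p=123, q=11
…
i=7: a=1 ⇒ p=91444, q=8179
i=8: a=1 ⇒ p=167761, q=15005
i=9: a=5 ⇒ p=930249, q=83204
→ (930249, 83204).  Check: 930249²=865363202001, 125·83204²=865363202000, difference 1.
n=2: (930249,83204)∘(930249,83204) = (930249·930249+125·83204·83204, 930249·83204+83204·930249) = (1730726404001,154800875592)
n=3: (1730726404001,154800875592)∘(930249,83204) = (930249·1730726404001+125·83204·154800875592, 930249·154800875592+83204·1730726404001) = (3220013013190122249,288006719437081612)
n=4: (3220013013190122249,288006719437081612)∘(930249,83204) = (930249·3220013013190122249+125·83204·288006719437081612, 930249·288006719437081612+83204·3220013013190122249) = (5990827771012465337616001,535835925499096664087184)

930249 83204
1730726404001 154800875592
3220013013190122249 288006719437081612
5990827771012465337616001 535835925499096664087184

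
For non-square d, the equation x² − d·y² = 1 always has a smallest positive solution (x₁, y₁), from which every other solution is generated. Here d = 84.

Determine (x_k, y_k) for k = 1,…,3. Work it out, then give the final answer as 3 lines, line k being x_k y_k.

55 6
6049 660
665335 72594

d=84: √d = [9; 6,18] (ℓ=2, even), read p_1/q_1
a_0=9:  p_0=9·1+0=9,  q_0=9·0+1=1
a_1=6:  p_1=6·9+1=55,  q_1=6·1+0=6
fundamental: x₁=55, y₁=6  (since 3025 − 84·36 = 1)
n=2: (55,6)∘(55,6) = (55·55+84·6·6, 55·6+6·55) = (6049,660)
n=3: (6049,660)∘(55,6) = (55·6049+84·6·660, 55·660+6·6049) = (665335,72594)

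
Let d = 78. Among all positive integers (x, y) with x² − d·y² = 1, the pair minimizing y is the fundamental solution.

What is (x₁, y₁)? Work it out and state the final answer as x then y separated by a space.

53 6

√78 → a₀=8, period (1,4,1,16); ℓ=4 even so k=3
step 0: (8, 1)  from 8·(1,0) + (0,1)
step 1: (9, 1)  from 1·(8,1) + (1,0)
step 2: (44, 5)  from 4·(9,1) + (8,1)
step 3: (53, 6)  from 1·(44,5) + (9,1)
(x₁, y₁) = (53, 6);  53² − 78·6² = 1 ✓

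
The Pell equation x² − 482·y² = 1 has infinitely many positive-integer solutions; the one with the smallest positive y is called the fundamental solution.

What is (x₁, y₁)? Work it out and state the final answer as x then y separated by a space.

483 22

√482 → a₀=21, period (1,20,1,42); ℓ=4 even so k=3
i=0: a=21 ⇒ p=21, q=1
i=1: a=1 ⇒ p=22, q=1
i=2: a=20 ⇒ p=461, q=21
i=3: a=1 ⇒ p=483, q=22
→ (483, 22).  Check: 483²=233289, 482·22²=233288, difference 1.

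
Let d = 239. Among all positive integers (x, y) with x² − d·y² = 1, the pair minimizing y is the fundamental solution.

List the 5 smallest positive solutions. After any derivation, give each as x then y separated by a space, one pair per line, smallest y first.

6195120 400729
76759023628799 4965128484960
951062724926484326640 61519133559490389671
11783895416893046404284364801 762236829394135240588726080
146005292350203948217495381647615600 9444297253032328704218497935069529

d=239: √d = [15; 2,5,1,2,4,15,4,2,1,5,2,30] (ℓ=12, even), read p_11/q_11
step 0: (15, 1)  from 15·(1,0) + (0,1)
…
step 2: (170, 11)  from 5·(31,2) + (15,1)
…
step 5: (2489, 161)  from 4·(572,37) + (201,13)
step 6: (37907, 2452)  from 15·(2489,161) + (572,37)
…
step 9: (500258, 32359)  from 1·(346141,22390) + (154117,9969)
step 10: (2847431, 184185)  from 5·(500258,32359) + (346141,22390)
step 11: (6195120, 400729)  from 2·(2847431,184185) + (500258,32359)
→ (6195120, 400729).  Check: 6195120²=38379511814400, 239·400729²=38379511814399, difference 1.
k=2:  x_2 = 6195120·6195120+239·400729·400729 = 76759023628799,  y_2 = 6195120·400729+400729·6195120 = 4965128484960
k=3:  x_3 = 6195120·76759023628799+239·400729·4965128484960 = 951062724926484326640,  y_3 = 6195120·4965128484960+400729·76759023628799 = 61519133559490389671
k=4:  x_4 = 6195120·951062724926484326640+239·400729·61519133559490389671 = 11783895416893046404284364801,  y_4 = 6195120·61519133559490389671+400729·951062724926484326640 = 762236829394135240588726080
k=5:  x_5 = 6195120·11783895416893046404284364801+239·400729·762236829394135240588726080 = 146005292350203948217495381647615600,  y_5 = 6195120·762236829394135240588726080+400729·11783895416893046404284364801 = 9444297253032328704218497935069529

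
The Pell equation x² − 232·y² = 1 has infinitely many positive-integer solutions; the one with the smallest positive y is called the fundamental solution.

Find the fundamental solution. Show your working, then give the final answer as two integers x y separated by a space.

√232 → a₀=15, period (4,3,7,3,4,30); ℓ=6 even so k=5
step 0: (15, 1)  from 15·(1,0) + (0,1)
…
step 3: (1447, 95)  from 7·(198,13) + (61,4)
step 4: (4539, 298)  from 3·(1447,95) + (198,13)
step 5: (19603, 1287)  from 4·(4539,298) + (1447,95)
(x₁, y₁) = (19603, 1287);  19603² − 232·1287² = 1 ✓

19603 1287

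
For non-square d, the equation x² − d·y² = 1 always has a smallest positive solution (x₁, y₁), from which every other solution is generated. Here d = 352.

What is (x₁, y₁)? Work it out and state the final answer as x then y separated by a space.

√352 = [18; 1,3,5,9,5,3,1,36, …], period ℓ=8 (even) → k=7
step 0: (18, 1)  from 18·(1,0) + (0,1)
step 1: (19, 1)  from 1·(18,1) + (1,0)
step 2: (75, 4)  from 3·(19,1) + (18,1)
step 3: (394, 21)  from 5·(75,4) + (19,1)
step 4: (3621, 193)  from 9·(394,21) + (75,4)
step 5: (18499, 986)  from 5·(3621,193) + (394,21)
step 6: (59118, 3151)  from 3·(18499,986) + (3621,193)
step 7: (77617, 4137)  from 1·(59118,3151) + (18499,986)
fundamental: x₁=77617, y₁=4137  (since 6024398689 − 352·17114769 = 1)

77617 4137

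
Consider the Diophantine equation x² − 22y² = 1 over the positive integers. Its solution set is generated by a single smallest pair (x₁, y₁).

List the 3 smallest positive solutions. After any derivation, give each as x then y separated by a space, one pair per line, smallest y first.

197 42
77617 16548
30580901 6519870

d=22: √d = [4; 1,2,4,2,1,8] (ℓ=6, even), read p_5/q_5
step 0: (4, 1)  from 4·(1,0) + (0,1)
step 1: (5, 1)  from 1·(4,1) + (1,0)
…
step 4: (136, 29)  from 2·(61,13) + (14,3)
step 5: (197, 42)  from 1·(136,29) + (61,13)
fundamental: x₁=197, y₁=42  (since 38809 − 22·1764 = 1)
n=2: (197,42)∘(197,42) = (197·197+22·42·42, 197·42+42·197) = (77617,16548)
n=3: (77617,16548)∘(197,42) = (197·77617+22·42·16548, 197·16548+42·77617) = (30580901,6519870)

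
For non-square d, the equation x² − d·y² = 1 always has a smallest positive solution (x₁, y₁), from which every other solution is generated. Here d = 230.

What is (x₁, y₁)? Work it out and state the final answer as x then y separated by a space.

91 6

[15; 6,30] for √230; ℓ=2 ⇒ convergent index 1
k=0  a_k=15  p_k/q_k = 15/1
k=1  a_k=6  p_k/q_k = 91/6
→ (91, 6).  Check: 91²=8281, 230·6²=8280, difference 1.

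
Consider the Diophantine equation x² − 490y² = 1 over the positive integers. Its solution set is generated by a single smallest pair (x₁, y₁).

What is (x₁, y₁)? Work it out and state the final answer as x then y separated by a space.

[22; 7,2,1,4,4,4,1,2,7,44] for √490; ℓ=10 ⇒ convergent index 9
step 0: (22, 1)  from 22·(1,0) + (0,1)
step 1: (155, 7)  from 7·(22,1) + (1,0)
…
step 4: (2280, 103)  from 4·(487,22) + (332,15)
…
step 8: (141338, 6385)  from 2·(50315,2273) + (40708,1839)
step 9: (1039681, 46968)  from 7·(141338,6385) + (50315,2273)
fundamental: x₁=1039681, y₁=46968  (since 1080936581761 − 490·2205993024 = 1)

1039681 46968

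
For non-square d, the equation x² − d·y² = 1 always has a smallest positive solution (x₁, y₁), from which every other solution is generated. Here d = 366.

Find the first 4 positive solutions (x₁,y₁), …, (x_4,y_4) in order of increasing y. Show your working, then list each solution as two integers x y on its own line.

907925 47458
1648655611249 86176609300
2993711291685588725 156483795997357542
5436130649005627630680001 284151100961715516031400

[19; 7,1,1,1,2,12,2,1,1,1,7,38] for √366; ℓ=12 ⇒ convergent index 11
step 0: (19, 1)  from 19·(1,0) + (0,1)
step 1: (134, 7)  from 7·(19,1) + (1,0)
step 2: (153, 8)  from 1·(134,7) + (19,1)
step 3: (287, 15)  from 1·(153,8) + (134,7)
step 4: (440, 23)  from 1·(287,15) + (153,8)
…
step 6: (14444, 755)  from 12·(1167,61) + (440,23)
…
step 9: (74554, 3897)  from 1·(44499,2326) + (30055,1571)
step 10: (119053, 6223)  from 1·(74554,3897) + (44499,2326)
step 11: (907925, 47458)  from 7·(119053,6223) + (74554,3897)
(x₁, y₁) = (907925, 47458);  907925² − 366·47458² = 1 ✓
k=2:  x_2 = 907925·907925+366·47458·47458 = 1648655611249,  y_2 = 907925·47458+47458·907925 = 86176609300
k=3:  x_3 = 907925·1648655611249+366·47458·86176609300 = 2993711291685588725,  y_3 = 907925·86176609300+47458·1648655611249 = 156483795997357542
k=4:  x_4 = 907925·2993711291685588725+366·47458·156483795997357542 = 5436130649005627630680001,  y_4 = 907925·156483795997357542+47458·2993711291685588725 = 284151100961715516031400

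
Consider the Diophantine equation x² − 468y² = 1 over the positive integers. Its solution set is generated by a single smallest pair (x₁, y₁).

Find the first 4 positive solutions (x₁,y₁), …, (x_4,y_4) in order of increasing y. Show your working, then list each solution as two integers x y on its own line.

649 30
842401 38940
1093435849 50544090
1419278889601 65606189880

[21; 1,1,1,2,1,1,1,42] for √468; ℓ=8 ⇒ convergent index 7
step 0: (21, 1)  from 21·(1,0) + (0,1)
step 1: (22, 1)  from 1·(21,1) + (1,0)
…
step 3: (65, 3)  from 1·(43,2) + (22,1)
step 4: (173, 8)  from 2·(65,3) + (43,2)
step 5: (238, 11)  from 1·(173,8) + (65,3)
step 6: (411, 19)  from 1·(238,11) + (173,8)
step 7: (649, 30)  from 1·(411,19) + (238,11)
fundamental: x₁=649, y₁=30  (since 421201 − 468·900 = 1)
n=2: (649,30)∘(649,30) = (649·649+468·30·30, 649·30+30·649) = (842401,38940)
n=3: (842401,38940)∘(649,30) = (649·842401+468·30·38940, 649·38940+30·842401) = (1093435849,50544090)
n=4: (1093435849,50544090)∘(649,30) = (649·1093435849+468·30·50544090, 649·50544090+30·1093435849) = (1419278889601,65606189880)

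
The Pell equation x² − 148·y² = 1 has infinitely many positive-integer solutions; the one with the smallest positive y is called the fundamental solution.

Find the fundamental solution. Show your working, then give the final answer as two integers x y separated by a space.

√148 = [12; 6,24, …], period ℓ=2 (even) → k=1
k=0  a_k=12  p_k/q_k = 12/1
k=1  a_k=6  p_k/q_k = 73/6
→ (73, 6).  Check: 73²=5329, 148·6²=5328, difference 1.

73 6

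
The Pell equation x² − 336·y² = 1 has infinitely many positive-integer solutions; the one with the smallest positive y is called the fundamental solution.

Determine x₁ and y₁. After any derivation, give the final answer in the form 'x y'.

[18; 3,36] for √336; ℓ=2 ⇒ convergent index 1
i=0: a=18 ⇒ p=18, q=1
i=1: a=3 ⇒ p=55, q=3
→ (55, 3).  Check: 55²=3025, 336·3²=3024, difference 1.

55 3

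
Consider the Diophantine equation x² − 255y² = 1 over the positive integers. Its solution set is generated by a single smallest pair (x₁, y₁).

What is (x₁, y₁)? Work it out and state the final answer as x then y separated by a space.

16 1

d=255: √d = [15; 1,30] (ℓ=2, even), read p_1/q_1
a_0=15:  p_0=15·1+0=15,  q_0=15·0+1=1
a_1=1:  p_1=1·15+1=16,  q_1=1·1+0=1
(x₁, y₁) = (16, 1);  16² − 255·1² = 1 ✓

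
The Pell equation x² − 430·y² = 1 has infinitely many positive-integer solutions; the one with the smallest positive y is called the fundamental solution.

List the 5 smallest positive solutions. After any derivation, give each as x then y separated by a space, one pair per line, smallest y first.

2862251 138030
16384961574001 790153011060
93795745300289010251 4523232492118854090
536933931562978654798296001 25893253447598574322902120
3073679365100040639604854765306251 148225981147280410676109712890150

√430 = [20; 1,2,1,3,1,…,2,1,40, …], period ℓ=14 (even) → k=13
a_0=20:  p_0=20·1+0=20,  q_0=20·0+1=1
…
a_2=2:  p_2=2·21+20=62,  q_2=2·1+1=3
a_3=1:  p_3=1·62+21=83,  q_3=1·3+1=4
a_4=3:  p_4=3·83+62=311,  q_4=3·4+3=15
…
a_9=1:  p_9=1·133439+21794=155233,  q_9=1·6435+1051=7486
…
a_12=2:  p_12=2·754371+599138=2107880,  q_12=2·36379+28893=101651
a_13=1:  p_13=1·2107880+754371=2862251,  q_13=1·101651+36379=138030
→ (2862251, 138030).  Check: 2862251²=8192480787001, 430·138030²=8192480787000, difference 1.
n=2: (2862251,138030)∘(2862251,138030) = (2862251·2862251+430·138030·138030, 2862251·138030+138030·2862251) = (16384961574001,790153011060)
n=3: (16384961574001,790153011060)∘(2862251,138030) = (2862251·16384961574001+430·138030·790153011060, 2862251·790153011060+138030·16384961574001) = (93795745300289010251,4523232492118854090)
n=4: (93795745300289010251,4523232492118854090)∘(2862251,138030) = (2862251·93795745300289010251+430·138030·4523232492118854090, 2862251·4523232492118854090+138030·93795745300289010251) = (536933931562978654798296001,25893253447598574322902120)
n=5: (536933931562978654798296001,25893253447598574322902120)∘(2862251,138030) = (2862251·536933931562978654798296001+430·138030·25893253447598574322902120, 2862251·25893253447598574322902120+138030·536933931562978654798296001) = (3073679365100040639604854765306251,148225981147280410676109712890150)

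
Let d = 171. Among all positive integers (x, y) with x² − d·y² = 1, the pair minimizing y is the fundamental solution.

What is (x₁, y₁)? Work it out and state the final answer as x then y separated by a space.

√171 = [13; 13,26, …], period ℓ=2 (even) → k=1
k=0  a_k=13  p_k/q_k = 13/1
k=1  a_k=13  p_k/q_k = 170/13
(x₁, y₁) = (170, 13);  170² − 171·13² = 1 ✓

170 13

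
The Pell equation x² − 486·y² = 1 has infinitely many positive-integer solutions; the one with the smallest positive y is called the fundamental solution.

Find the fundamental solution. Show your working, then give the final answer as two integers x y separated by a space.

485 22

d=486: √d = [22; 22,44] (ℓ=2, even), read p_1/q_1
k=0  a_k=22  p_k/q_k = 22/1
k=1  a_k=22  p_k/q_k = 485/22
(x₁, y₁) = (485, 22);  485² − 486·22² = 1 ✓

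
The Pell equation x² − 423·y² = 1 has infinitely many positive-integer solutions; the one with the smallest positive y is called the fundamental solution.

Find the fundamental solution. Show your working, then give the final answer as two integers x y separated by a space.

4607 224

√423 → a₀=20, period (1,1,3,4,3,1,1,40); ℓ=8 even so k=7
i=0: a=20 ⇒ p=20, q=1
i=1: a=1 ⇒ p=21, q=1
i=2: a=1 ⇒ p=41, q=2
i=3: a=3 ⇒ p=144, q=7
i=4: a=4 ⇒ p=617, q=30
i=5: a=3 ⇒ p=1995, q=97
i=6: a=1 ⇒ p=2612, q=127
i=7: a=1 ⇒ p=4607, q=224
(x₁, y₁) = (4607, 224);  4607² − 423·224² = 1 ✓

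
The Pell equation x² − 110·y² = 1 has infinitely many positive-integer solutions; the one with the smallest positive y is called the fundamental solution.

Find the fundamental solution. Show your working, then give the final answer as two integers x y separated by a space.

√110 = [10; 2,20, …], period ℓ=2 (even) → k=1
step 0: (10, 1)  from 10·(1,0) + (0,1)
step 1: (21, 2)  from 2·(10,1) + (1,0)
→ (21, 2).  Check: 21²=441, 110·2²=440, difference 1.

21 2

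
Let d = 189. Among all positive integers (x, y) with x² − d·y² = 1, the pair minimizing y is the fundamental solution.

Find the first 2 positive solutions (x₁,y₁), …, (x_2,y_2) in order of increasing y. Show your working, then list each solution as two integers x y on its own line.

[13; 1,2,1,26] for √189; ℓ=4 ⇒ convergent index 3
a_0=13:  p_0=13·1+0=13,  q_0=13·0+1=1
…
a_2=2:  p_2=2·14+13=41,  q_2=2·1+1=3
a_3=1:  p_3=1·41+14=55,  q_3=1·3+1=4
fundamental: x₁=55, y₁=4  (since 3025 − 189·16 = 1)
(55+4√189)^2 = 6049 + 440√189

55 4
6049 440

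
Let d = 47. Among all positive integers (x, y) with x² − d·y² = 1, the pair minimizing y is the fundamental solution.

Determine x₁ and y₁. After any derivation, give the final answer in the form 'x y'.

48 7

√47 → a₀=6, period (1,5,1,12); ℓ=4 even so k=3
step 0: (6, 1)  from 6·(1,0) + (0,1)
step 1: (7, 1)  from 1·(6,1) + (1,0)
step 2: (41, 6)  from 5·(7,1) + (6,1)
step 3: (48, 7)  from 1·(41,6) + (7,1)
(x₁, y₁) = (48, 7);  48² − 47·7² = 1 ✓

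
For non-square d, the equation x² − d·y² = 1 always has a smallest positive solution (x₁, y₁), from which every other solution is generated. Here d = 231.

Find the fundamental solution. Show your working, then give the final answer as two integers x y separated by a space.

√231 = [15; 5,30, …], period ℓ=2 (even) → k=1
i=0: a=15 ⇒ p=15, q=1
i=1: a=5 ⇒ p=76, q=5
→ (76, 5).  Check: 76²=5776, 231·5²=5775, difference 1.

76 5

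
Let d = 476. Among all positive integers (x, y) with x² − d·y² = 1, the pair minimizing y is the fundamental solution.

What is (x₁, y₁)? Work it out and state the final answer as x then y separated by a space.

d=476: √d = [21; 1,4,2,10,2,4,1,42] (ℓ=8, even), read p_7/q_7
k=0  a_k=21  p_k/q_k = 21/1
…
k=4  a_k=10  p_k/q_k = 2509/115
…
k=6  a_k=4  p_k/q_k = 23541/1079
k=7  a_k=1  p_k/q_k = 28799/1320
(x₁, y₁) = (28799, 1320);  28799² − 476·1320² = 1 ✓

28799 1320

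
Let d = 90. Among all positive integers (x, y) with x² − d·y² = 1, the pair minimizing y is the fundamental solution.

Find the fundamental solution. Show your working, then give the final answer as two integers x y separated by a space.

d=90: √d = [9; 2,18] (ℓ=2, even), read p_1/q_1
step 0: (9, 1)  from 9·(1,0) + (0,1)
step 1: (19, 2)  from 2·(9,1) + (1,0)
fundamental: x₁=19, y₁=2  (since 361 − 90·4 = 1)

19 2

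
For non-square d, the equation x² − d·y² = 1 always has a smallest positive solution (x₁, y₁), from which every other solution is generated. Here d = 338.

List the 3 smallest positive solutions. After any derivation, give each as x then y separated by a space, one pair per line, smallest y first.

114243 6214
26102926097 1419812004
5964153172084899 324407165539730

√338 → a₀=18, period (2,1,1,2,36); ℓ=5 odd so k=9
i=0: a=18 ⇒ p=18, q=1
…
i=2: a=1 ⇒ p=55, q=3
i=3: a=1 ⇒ p=92, q=5
i=4: a=2 ⇒ p=239, q=13
…
i=6: a=2 ⇒ p=17631, q=959
i=7: a=1 ⇒ p=26327, q=1432
i=8: a=1 ⇒ p=43958, q=2391
i=9: a=2 ⇒ p=114243, q=6214
→ (114243, 6214).  Check: 114243²=13051463049, 338·6214²=13051463048, difference 1.
(114243+6214√338)^2 = 26102926097 + 1419812004√338
(114243+6214√338)^3 = 5964153172084899 + 324407165539730√338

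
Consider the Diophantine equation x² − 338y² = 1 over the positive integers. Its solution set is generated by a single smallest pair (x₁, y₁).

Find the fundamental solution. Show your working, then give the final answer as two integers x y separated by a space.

114243 6214

d=338: √d = [18; 2,1,1,2,36] (ℓ=5, odd), read p_9/q_9
i=0: a=18 ⇒ p=18, q=1
i=1: a=2 ⇒ p=37, q=2
i=2: a=1 ⇒ p=55, q=3
i=3: a=1 ⇒ p=92, q=5
i=4: a=2 ⇒ p=239, q=13
i=5: a=36 ⇒ p=8696, q=473
…
i=7: a=1 ⇒ p=26327, q=1432
i=8: a=1 ⇒ p=43958, q=2391
i=9: a=2 ⇒ p=114243, q=6214
fundamental: x₁=114243, y₁=6214  (since 13051463049 − 338·38613796 = 1)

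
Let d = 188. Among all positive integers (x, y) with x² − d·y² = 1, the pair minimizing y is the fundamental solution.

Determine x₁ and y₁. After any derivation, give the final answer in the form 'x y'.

√188 = [13; 1,2,2,6,2,2,1,26, …], period ℓ=8 (even) → k=7
k=0  a_k=13  p_k/q_k = 13/1
…
k=2  a_k=2  p_k/q_k = 41/3
…
k=6  a_k=2  p_k/q_k = 3277/239
k=7  a_k=1  p_k/q_k = 4607/336
fundamental: x₁=4607, y₁=336  (since 21224449 − 188·112896 = 1)

4607 336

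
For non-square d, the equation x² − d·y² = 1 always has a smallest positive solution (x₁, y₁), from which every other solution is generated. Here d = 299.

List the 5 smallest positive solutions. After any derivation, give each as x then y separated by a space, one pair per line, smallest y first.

415 24
344449 19920
285892255 16533576
237290227201 13722848160
196950602684575 11389947439224

√299 = [17; 3,2,3,34, …], period ℓ=4 (even) → k=3
k=0  a_k=17  p_k/q_k = 17/1
k=1  a_k=3  p_k/q_k = 52/3
k=2  a_k=2  p_k/q_k = 121/7
k=3  a_k=3  p_k/q_k = 415/24
→ (415, 24).  Check: 415²=172225, 299·24²=172224, difference 1.
(x_2, y_2) = (415·415 + 299·24·24, 415·24 + 24·415) = (344449, 19920)
(x_3, y_3) = (415·344449 + 299·24·19920, 415·19920 + 24·344449) = (285892255, 16533576)
(x_4, y_4) = (415·285892255 + 299·24·16533576, 415·16533576 + 24·285892255) = (237290227201, 13722848160)
(x_5, y_5) = (415·237290227201 + 299·24·13722848160, 415·13722848160 + 24·237290227201) = (196950602684575, 11389947439224)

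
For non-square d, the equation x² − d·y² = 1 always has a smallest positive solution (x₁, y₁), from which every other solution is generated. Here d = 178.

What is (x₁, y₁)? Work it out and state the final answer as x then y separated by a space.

[13; 2,1,12,1,2,26] for √178; ℓ=6 ⇒ convergent index 5
a_0=13:  p_0=13·1+0=13,  q_0=13·0+1=1
a_1=2:  p_1=2·13+1=27,  q_1=2·1+0=2
…
a_3=12:  p_3=12·40+27=507,  q_3=12·3+2=38
a_4=1:  p_4=1·507+40=547,  q_4=1·38+3=41
a_5=2:  p_5=2·547+507=1601,  q_5=2·41+38=120
→ (1601, 120).  Check: 1601²=2563201, 178·120²=2563200, difference 1.

1601 120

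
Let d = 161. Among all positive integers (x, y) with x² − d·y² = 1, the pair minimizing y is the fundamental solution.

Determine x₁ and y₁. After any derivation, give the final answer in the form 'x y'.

√161 = [12; 1,2,4,1,2,1,4,2,1,24, …], period ℓ=10 (even) → k=9
k=0  a_k=12  p_k/q_k = 12/1
k=1  a_k=1  p_k/q_k = 13/1
k=2  a_k=2  p_k/q_k = 38/3
k=3  a_k=4  p_k/q_k = 165/13
k=4  a_k=1  p_k/q_k = 203/16
k=5  a_k=2  p_k/q_k = 571/45
k=6  a_k=1  p_k/q_k = 774/61
k=7  a_k=4  p_k/q_k = 3667/289
k=8  a_k=2  p_k/q_k = 8108/639
k=9  a_k=1  p_k/q_k = 11775/928
→ (11775, 928).  Check: 11775²=138650625, 161·928²=138650624, difference 1.

11775 928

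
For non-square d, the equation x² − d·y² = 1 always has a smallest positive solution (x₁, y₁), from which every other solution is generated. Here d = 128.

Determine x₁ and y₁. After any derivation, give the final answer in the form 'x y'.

577 51

d=128: √d = [11; 3,5,3,22] (ℓ=4, even), read p_3/q_3
a_0=11:  p_0=11·1+0=11,  q_0=11·0+1=1
a_1=3:  p_1=3·11+1=34,  q_1=3·1+0=3
a_2=5:  p_2=5·34+11=181,  q_2=5·3+1=16
a_3=3:  p_3=3·181+34=577,  q_3=3·16+3=51
→ (577, 51).  Check: 577²=332929, 128·51²=332928, difference 1.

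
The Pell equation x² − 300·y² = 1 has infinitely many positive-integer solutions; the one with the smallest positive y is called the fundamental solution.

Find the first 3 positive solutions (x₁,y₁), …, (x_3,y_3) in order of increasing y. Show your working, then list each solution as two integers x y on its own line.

1351 78
3650401 210756
9863382151 569462634

d=300: √d = [17; 3,8,3,34] (ℓ=4, even), read p_3/q_3
k=0  a_k=17  p_k/q_k = 17/1
k=1  a_k=3  p_k/q_k = 52/3
k=2  a_k=8  p_k/q_k = 433/25
k=3  a_k=3  p_k/q_k = 1351/78
(x₁, y₁) = (1351, 78);  1351² − 300·78² = 1 ✓
(x_2, y_2) = (1351·1351 + 300·78·78, 1351·78 + 78·1351) = (3650401, 210756)
(x_3, y_3) = (1351·3650401 + 300·78·210756, 1351·210756 + 78·3650401) = (9863382151, 569462634)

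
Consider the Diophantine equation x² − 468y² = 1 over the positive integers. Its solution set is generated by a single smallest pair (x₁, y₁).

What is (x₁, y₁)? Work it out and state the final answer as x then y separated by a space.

649 30

[21; 1,1,1,2,1,1,1,42] for √468; ℓ=8 ⇒ convergent index 7
k=0  a_k=21  p_k/q_k = 21/1
…
k=3  a_k=1  p_k/q_k = 65/3
k=4  a_k=2  p_k/q_k = 173/8
…
k=6  a_k=1  p_k/q_k = 411/19
k=7  a_k=1  p_k/q_k = 649/30
fundamental: x₁=649, y₁=30  (since 421201 − 468·900 = 1)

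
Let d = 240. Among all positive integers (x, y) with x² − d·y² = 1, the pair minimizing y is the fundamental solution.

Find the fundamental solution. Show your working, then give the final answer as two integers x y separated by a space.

31 2

√240 → a₀=15, period (2,30); ℓ=2 even so k=1
k=0  a_k=15  p_k/q_k = 15/1
k=1  a_k=2  p_k/q_k = 31/2
→ (31, 2).  Check: 31²=961, 240·2²=960, difference 1.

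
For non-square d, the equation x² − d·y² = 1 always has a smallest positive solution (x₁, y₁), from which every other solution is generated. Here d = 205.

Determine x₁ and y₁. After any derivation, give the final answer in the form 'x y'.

39689 2772

d=205: √d = [14; 3,6,1,4,1,6,3,28] (ℓ=8, even), read p_7/q_7
a_0=14:  p_0=14·1+0=14,  q_0=14·0+1=1
…
a_2=6:  p_2=6·43+14=272,  q_2=6·3+1=19
a_3=1:  p_3=1·272+43=315,  q_3=1·19+3=22
a_4=4:  p_4=4·315+272=1532,  q_4=4·22+19=107
…
a_6=6:  p_6=6·1847+1532=12614,  q_6=6·129+107=881
a_7=3:  p_7=3·12614+1847=39689,  q_7=3·881+129=2772
→ (39689, 2772).  Check: 39689²=1575216721, 205·2772²=1575216720, difference 1.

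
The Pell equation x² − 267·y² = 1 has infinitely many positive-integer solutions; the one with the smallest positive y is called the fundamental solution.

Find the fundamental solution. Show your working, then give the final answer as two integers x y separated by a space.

d=267: √d = [16; 2,1,15,1,2,32] (ℓ=6, even), read p_5/q_5
a_0=16:  p_0=16·1+0=16,  q_0=16·0+1=1
a_1=2:  p_1=2·16+1=33,  q_1=2·1+0=2
a_2=1:  p_2=1·33+16=49,  q_2=1·2+1=3
…
a_4=1:  p_4=1·768+49=817,  q_4=1·47+3=50
a_5=2:  p_5=2·817+768=2402,  q_5=2·50+47=147
→ (2402, 147).  Check: 2402²=5769604, 267·147²=5769603, difference 1.

2402 147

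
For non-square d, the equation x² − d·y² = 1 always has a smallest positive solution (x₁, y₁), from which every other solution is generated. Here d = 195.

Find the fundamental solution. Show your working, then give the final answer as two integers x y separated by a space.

d=195: √d = [13; 1,26] (ℓ=2, even), read p_1/q_1
step 0: (13, 1)  from 13·(1,0) + (0,1)
step 1: (14, 1)  from 1·(13,1) + (1,0)
(x₁, y₁) = (14, 1);  14² − 195·1² = 1 ✓

14 1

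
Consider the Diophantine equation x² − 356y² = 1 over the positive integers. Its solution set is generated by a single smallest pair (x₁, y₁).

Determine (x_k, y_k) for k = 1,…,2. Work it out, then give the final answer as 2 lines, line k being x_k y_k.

d=356: √d = [18; 1,6,1,1,2,…,6,1,36] (ℓ=14, even), read p_13/q_13
i=0: a=18 ⇒ p=18, q=1
…
i=2: a=6 ⇒ p=132, q=7
…
i=5: a=2 ⇒ p=717, q=38
…
i=7: a=8 ⇒ p=8717, q=462
…
i=9: a=2 ⇒ p=28151, q=1492
…
i=12: a=6 ⇒ p=433982, q=23001
i=13: a=1 ⇒ p=500001, q=26500
→ (500001, 26500).  Check: 500001²=250001000001, 356·26500²=250001000000, difference 1.
n=2: (500001,26500)∘(500001,26500) = (500001·500001+356·26500·26500, 500001·26500+26500·500001) = (500002000001,26500053000)

500001 26500
500002000001 26500053000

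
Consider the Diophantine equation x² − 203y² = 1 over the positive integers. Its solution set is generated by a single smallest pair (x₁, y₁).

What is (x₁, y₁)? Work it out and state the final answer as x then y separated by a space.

57 4

√203 → a₀=14, period (4,28); ℓ=2 even so k=1
i=0: a=14 ⇒ p=14, q=1
i=1: a=4 ⇒ p=57, q=4
→ (57, 4).  Check: 57²=3249, 203·4²=3248, difference 1.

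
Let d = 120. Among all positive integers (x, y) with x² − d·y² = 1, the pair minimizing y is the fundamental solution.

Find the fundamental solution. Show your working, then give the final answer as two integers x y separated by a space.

d=120: √d = [10; 1,20] (ℓ=2, even), read p_1/q_1
i=0: a=10 ⇒ p=10, q=1
i=1: a=1 ⇒ p=11, q=1
fundamental: x₁=11, y₁=1  (since 121 − 120·1 = 1)

11 1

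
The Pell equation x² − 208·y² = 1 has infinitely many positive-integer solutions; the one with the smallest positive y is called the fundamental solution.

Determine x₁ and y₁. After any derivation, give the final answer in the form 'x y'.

[14; 2,2,1,2,2,28] for √208; ℓ=6 ⇒ convergent index 5
i=0: a=14 ⇒ p=14, q=1
…
i=2: a=2 ⇒ p=72, q=5
i=3: a=1 ⇒ p=101, q=7
i=4: a=2 ⇒ p=274, q=19
i=5: a=2 ⇒ p=649, q=45
→ (649, 45).  Check: 649²=421201, 208·45²=421200, difference 1.

649 45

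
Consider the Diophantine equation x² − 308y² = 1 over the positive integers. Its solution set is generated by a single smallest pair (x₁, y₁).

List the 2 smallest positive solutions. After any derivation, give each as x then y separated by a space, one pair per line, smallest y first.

351 20
246401 14040

d=308: √d = [17; 1,1,4,1,1,34] (ℓ=6, even), read p_5/q_5
a_0=17:  p_0=17·1+0=17,  q_0=17·0+1=1
a_1=1:  p_1=1·17+1=18,  q_1=1·1+0=1
a_2=1:  p_2=1·18+17=35,  q_2=1·1+1=2
a_3=4:  p_3=4·35+18=158,  q_3=4·2+1=9
a_4=1:  p_4=1·158+35=193,  q_4=1·9+2=11
a_5=1:  p_5=1·193+158=351,  q_5=1·11+9=20
(x₁, y₁) = (351, 20);  351² − 308·20² = 1 ✓
(x_2, y_2) = (351·351 + 308·20·20, 351·20 + 20·351) = (246401, 14040)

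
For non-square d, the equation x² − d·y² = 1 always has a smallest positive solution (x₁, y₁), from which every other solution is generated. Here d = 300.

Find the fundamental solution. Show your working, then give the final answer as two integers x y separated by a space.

√300 → a₀=17, period (3,8,3,34); ℓ=4 even so k=3
a_0=17:  p_0=17·1+0=17,  q_0=17·0+1=1
a_1=3:  p_1=3·17+1=52,  q_1=3·1+0=3
a_2=8:  p_2=8·52+17=433,  q_2=8·3+1=25
a_3=3:  p_3=3·433+52=1351,  q_3=3·25+3=78
fundamental: x₁=1351, y₁=78  (since 1825201 − 300·6084 = 1)

1351 78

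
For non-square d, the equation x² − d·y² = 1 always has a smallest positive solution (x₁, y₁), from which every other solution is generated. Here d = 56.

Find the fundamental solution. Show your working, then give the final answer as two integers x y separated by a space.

√56 = [7; 2,14, …], period ℓ=2 (even) → k=1
a_0=7:  p_0=7·1+0=7,  q_0=7·0+1=1
a_1=2:  p_1=2·7+1=15,  q_1=2·1+0=2
→ (15, 2).  Check: 15²=225, 56·2²=224, difference 1.

15 2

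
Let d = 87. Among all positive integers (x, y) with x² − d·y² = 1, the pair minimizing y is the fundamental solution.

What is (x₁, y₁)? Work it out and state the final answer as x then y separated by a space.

28 3

√87 → a₀=9, period (3,18); ℓ=2 even so k=1
i=0: a=9 ⇒ p=9, q=1
i=1: a=3 ⇒ p=28, q=3
→ (28, 3).  Check: 28²=784, 87·3²=783, difference 1.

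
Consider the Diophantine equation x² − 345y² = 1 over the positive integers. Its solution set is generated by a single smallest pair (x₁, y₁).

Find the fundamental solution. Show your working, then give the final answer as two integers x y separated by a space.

6761 364

[18; 1,1,2,1,6,1,2,1,1,36] for √345; ℓ=10 ⇒ convergent index 9
k=0  a_k=18  p_k/q_k = 18/1
…
k=3  a_k=2  p_k/q_k = 93/5
k=4  a_k=1  p_k/q_k = 130/7
k=5  a_k=6  p_k/q_k = 873/47
…
k=8  a_k=1  p_k/q_k = 3882/209
k=9  a_k=1  p_k/q_k = 6761/364
(x₁, y₁) = (6761, 364);  6761² − 345·364² = 1 ✓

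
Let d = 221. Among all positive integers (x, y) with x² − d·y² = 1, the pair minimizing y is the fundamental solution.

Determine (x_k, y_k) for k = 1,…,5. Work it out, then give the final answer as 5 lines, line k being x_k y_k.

1665 112
5544449 372960
18463013505 1241956688
61481829427201 4135715398080
204734473529565825 13771931033649712

√221 → a₀=14, period (1,6,2,6,1,28); ℓ=6 even so k=5
a_0=14:  p_0=14·1+0=14,  q_0=14·0+1=1
…
a_3=2:  p_3=2·104+15=223,  q_3=2·7+1=15
a_4=6:  p_4=6·223+104=1442,  q_4=6·15+7=97
a_5=1:  p_5=1·1442+223=1665,  q_5=1·97+15=112
fundamental: x₁=1665, y₁=112  (since 2772225 − 221·12544 = 1)
k=2:  x_2 = 1665·1665+221·112·112 = 5544449,  y_2 = 1665·112+112·1665 = 372960
k=3:  x_3 = 1665·5544449+221·112·372960 = 18463013505,  y_3 = 1665·372960+112·5544449 = 1241956688
k=4:  x_4 = 1665·18463013505+221·112·1241956688 = 61481829427201,  y_4 = 1665·1241956688+112·18463013505 = 4135715398080
k=5:  x_5 = 1665·61481829427201+221·112·4135715398080 = 204734473529565825,  y_5 = 1665·4135715398080+112·61481829427201 = 13771931033649712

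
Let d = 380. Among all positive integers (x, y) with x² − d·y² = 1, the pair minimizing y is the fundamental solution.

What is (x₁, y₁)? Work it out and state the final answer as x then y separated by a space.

√380 = [19; 2,38, …], period ℓ=2 (even) → k=1
i=0: a=19 ⇒ p=19, q=1
i=1: a=2 ⇒ p=39, q=2
fundamental: x₁=39, y₁=2  (since 1521 − 380·4 = 1)

39 2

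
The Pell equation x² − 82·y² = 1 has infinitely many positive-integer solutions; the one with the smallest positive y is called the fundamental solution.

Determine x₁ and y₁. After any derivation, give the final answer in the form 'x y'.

163 18

√82 → a₀=9, period (18); ℓ=1 odd so k=1
i=0: a=9 ⇒ p=9, q=1
i=1: a=18 ⇒ p=163, q=18
fundamental: x₁=163, y₁=18  (since 26569 − 82·324 = 1)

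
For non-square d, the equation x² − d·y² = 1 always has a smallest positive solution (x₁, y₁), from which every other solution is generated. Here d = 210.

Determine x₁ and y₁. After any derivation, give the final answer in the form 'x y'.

29 2

√210 = [14; 2,28, …], period ℓ=2 (even) → k=1
a_0=14:  p_0=14·1+0=14,  q_0=14·0+1=1
a_1=2:  p_1=2·14+1=29,  q_1=2·1+0=2
(x₁, y₁) = (29, 2);  29² − 210·2² = 1 ✓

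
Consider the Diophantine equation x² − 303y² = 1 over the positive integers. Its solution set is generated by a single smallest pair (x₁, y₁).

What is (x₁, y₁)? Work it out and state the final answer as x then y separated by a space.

d=303: √d = [17; 2,2,5,2,2,34] (ℓ=6, even), read p_5/q_5
i=0: a=17 ⇒ p=17, q=1
…
i=2: a=2 ⇒ p=87, q=5
i=3: a=5 ⇒ p=470, q=27
i=4: a=2 ⇒ p=1027, q=59
i=5: a=2 ⇒ p=2524, q=145
(x₁, y₁) = (2524, 145);  2524² − 303·145² = 1 ✓

2524 145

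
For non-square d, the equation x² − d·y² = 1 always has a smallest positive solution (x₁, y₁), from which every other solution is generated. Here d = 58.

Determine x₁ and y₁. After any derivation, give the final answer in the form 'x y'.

19603 2574

√58 → a₀=7, period (1,1,1,1,1,1,14); ℓ=7 odd so k=13
i=0: a=7 ⇒ p=7, q=1
…
i=2: a=1 ⇒ p=15, q=2
i=3: a=1 ⇒ p=23, q=3
i=4: a=1 ⇒ p=38, q=5
…
i=8: a=1 ⇒ p=1546, q=203
…
i=12: a=1 ⇒ p=12071, q=1585
i=13: a=1 ⇒ p=19603, q=2574
fundamental: x₁=19603, y₁=2574  (since 384277609 − 58·6625476 = 1)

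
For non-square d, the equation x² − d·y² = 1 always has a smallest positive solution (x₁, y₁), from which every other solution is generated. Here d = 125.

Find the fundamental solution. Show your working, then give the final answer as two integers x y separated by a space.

[11; 5,1,1,5,22] for √125; ℓ=5 ⇒ convergent index 9
i=0: a=11 ⇒ p=11, q=1
i=1: a=5 ⇒ p=56, q=5
…
i=3: a=1 ⇒ p=123, q=11
i=4: a=5 ⇒ p=682, q=61
i=5: a=22 ⇒ p=15127, q=1353
…
i=7: a=1 ⇒ p=91444, q=8179
i=8: a=1 ⇒ p=167761, q=15005
i=9: a=5 ⇒ p=930249, q=83204
→ (930249, 83204).  Check: 930249²=865363202001, 125·83204²=865363202000, difference 1.

930249 83204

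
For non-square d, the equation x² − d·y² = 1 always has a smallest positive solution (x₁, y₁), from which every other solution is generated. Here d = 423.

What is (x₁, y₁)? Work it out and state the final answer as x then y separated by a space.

4607 224

√423 = [20; 1,1,3,4,3,1,1,40, …], period ℓ=8 (even) → k=7
i=0: a=20 ⇒ p=20, q=1
…
i=5: a=3 ⇒ p=1995, q=97
i=6: a=1 ⇒ p=2612, q=127
i=7: a=1 ⇒ p=4607, q=224
→ (4607, 224).  Check: 4607²=21224449, 423·224²=21224448, difference 1.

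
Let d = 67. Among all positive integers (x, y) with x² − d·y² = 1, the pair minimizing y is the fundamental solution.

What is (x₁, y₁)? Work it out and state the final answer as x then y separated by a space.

d=67: √d = [8; 5,2,1,1,7,1,1,2,5,16] (ℓ=10, even), read p_9/q_9
a_0=8:  p_0=8·1+0=8,  q_0=8·0+1=1
…
a_2=2:  p_2=2·41+8=90,  q_2=2·5+1=11
a_3=1:  p_3=1·90+41=131,  q_3=1·11+5=16
a_4=1:  p_4=1·131+90=221,  q_4=1·16+11=27
a_5=7:  p_5=7·221+131=1678,  q_5=7·27+16=205
a_6=1:  p_6=1·1678+221=1899,  q_6=1·205+27=232
a_7=1:  p_7=1·1899+1678=3577,  q_7=1·232+205=437
a_8=2:  p_8=2·3577+1899=9053,  q_8=2·437+232=1106
a_9=5:  p_9=5·9053+3577=48842,  q_9=5·1106+437=5967
fundamental: x₁=48842, y₁=5967  (since 2385540964 − 67·35605089 = 1)

48842 5967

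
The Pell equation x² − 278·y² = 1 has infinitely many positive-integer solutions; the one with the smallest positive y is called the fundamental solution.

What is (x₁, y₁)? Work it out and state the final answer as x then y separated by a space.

2501 150

d=278: √d = [16; 1,2,16,2,1,32] (ℓ=6, even), read p_5/q_5
a_0=16:  p_0=16·1+0=16,  q_0=16·0+1=1
…
a_2=2:  p_2=2·17+16=50,  q_2=2·1+1=3
…
a_4=2:  p_4=2·817+50=1684,  q_4=2·49+3=101
a_5=1:  p_5=1·1684+817=2501,  q_5=1·101+49=150
(x₁, y₁) = (2501, 150);  2501² − 278·150² = 1 ✓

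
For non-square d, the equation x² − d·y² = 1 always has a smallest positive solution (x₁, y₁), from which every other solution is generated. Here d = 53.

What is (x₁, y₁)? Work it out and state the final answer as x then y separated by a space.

√53 = [7; 3,1,1,3,14, …], period ℓ=5 (odd) → k=9
k=0  a_k=7  p_k/q_k = 7/1
…
k=2  a_k=1  p_k/q_k = 29/4
k=3  a_k=1  p_k/q_k = 51/7
k=4  a_k=3  p_k/q_k = 182/25
…
k=6  a_k=3  p_k/q_k = 7979/1096
k=7  a_k=1  p_k/q_k = 10578/1453
k=8  a_k=1  p_k/q_k = 18557/2549
k=9  a_k=3  p_k/q_k = 66249/9100
fundamental: x₁=66249, y₁=9100  (since 4388930001 − 53·82810000 = 1)

66249 9100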